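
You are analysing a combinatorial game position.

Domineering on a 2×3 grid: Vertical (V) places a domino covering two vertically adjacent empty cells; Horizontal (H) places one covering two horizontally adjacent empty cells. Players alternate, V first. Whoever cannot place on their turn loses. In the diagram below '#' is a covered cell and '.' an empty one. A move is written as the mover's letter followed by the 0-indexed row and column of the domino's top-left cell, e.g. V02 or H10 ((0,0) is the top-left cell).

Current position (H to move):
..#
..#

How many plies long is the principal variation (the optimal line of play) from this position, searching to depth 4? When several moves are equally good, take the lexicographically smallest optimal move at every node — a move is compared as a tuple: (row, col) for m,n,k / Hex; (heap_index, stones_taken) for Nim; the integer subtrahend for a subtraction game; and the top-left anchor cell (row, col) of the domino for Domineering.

PV length from [..#/..#]: 1 ply

ply 1, H at ..#/..# | H00=+1→###/..#*; H10=+1→..#/###
ply 2: ###/..# is terminal -1 (V); from ..#/..# depth 4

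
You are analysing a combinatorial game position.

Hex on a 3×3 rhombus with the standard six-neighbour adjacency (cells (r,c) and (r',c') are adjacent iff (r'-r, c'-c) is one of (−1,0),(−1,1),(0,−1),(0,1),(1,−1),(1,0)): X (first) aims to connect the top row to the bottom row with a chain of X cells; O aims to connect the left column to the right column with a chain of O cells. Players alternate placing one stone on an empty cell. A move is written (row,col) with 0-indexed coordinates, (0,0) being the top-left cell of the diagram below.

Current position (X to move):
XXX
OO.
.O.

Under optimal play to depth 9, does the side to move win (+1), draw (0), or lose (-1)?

[XXX/OO./.O.] X move#1: (1,2):-1/XXX/OOX/.O.*, (2,0):-1/XXX/OO./XO., (2,2):-1/XXX/OO./.OX
[XXX/OOX/.O.] O move#2: (2,0):-1/XXX/OOX/OO., (2,2):+1/XXX/OOX/.OO*
[XXX/OOX/.OO] end (terminal -1, X#3); searched XXX/OO./.O. to 9

value(XXX/OO./.O., X) = -1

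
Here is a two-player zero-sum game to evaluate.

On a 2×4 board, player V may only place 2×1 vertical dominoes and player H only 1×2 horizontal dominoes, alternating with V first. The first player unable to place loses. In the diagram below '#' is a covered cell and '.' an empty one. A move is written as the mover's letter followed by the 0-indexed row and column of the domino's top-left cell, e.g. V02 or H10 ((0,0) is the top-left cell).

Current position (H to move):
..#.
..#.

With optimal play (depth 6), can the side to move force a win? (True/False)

ply 1, H at ..#./..#. | H00=+1→###./..#.*; H10=+1→..#./###.
ply 2, V at ###./..#. | V03=-1→####/..##*
ply 3, H at ####/..## | H10=+1→####/####*
ply 4: ####/#### is terminal -1 (V); from ..#./..#. depth 6

H winning at [..#./..#.]: True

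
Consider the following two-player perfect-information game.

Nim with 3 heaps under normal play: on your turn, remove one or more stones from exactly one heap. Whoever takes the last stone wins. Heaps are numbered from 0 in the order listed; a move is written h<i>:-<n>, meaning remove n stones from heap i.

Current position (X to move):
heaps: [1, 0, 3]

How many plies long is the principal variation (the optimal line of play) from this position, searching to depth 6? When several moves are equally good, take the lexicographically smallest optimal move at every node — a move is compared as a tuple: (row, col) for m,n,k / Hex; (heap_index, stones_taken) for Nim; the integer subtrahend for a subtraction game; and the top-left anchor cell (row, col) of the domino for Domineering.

p1 X@[(1,0,3)]: h0:-1[(0,0,3)]-1 h2:-1[(1,0,2)]-1 h2:-2[(1,0,1)]+1* h2:-3[(1,0,0)]-1
p2 O@[(1,0,1)]: h0:-1[(0,0,1)]-1* h2:-1[(1,0,0)]-1
p3 X@[(0,0,1)]: h2:-1[(0,0,0)]+1*
p4 O@[(0,0,0)] terminal -1; root [(1,0,3)] d6

PV length from [(1,0,3)]: 3 plies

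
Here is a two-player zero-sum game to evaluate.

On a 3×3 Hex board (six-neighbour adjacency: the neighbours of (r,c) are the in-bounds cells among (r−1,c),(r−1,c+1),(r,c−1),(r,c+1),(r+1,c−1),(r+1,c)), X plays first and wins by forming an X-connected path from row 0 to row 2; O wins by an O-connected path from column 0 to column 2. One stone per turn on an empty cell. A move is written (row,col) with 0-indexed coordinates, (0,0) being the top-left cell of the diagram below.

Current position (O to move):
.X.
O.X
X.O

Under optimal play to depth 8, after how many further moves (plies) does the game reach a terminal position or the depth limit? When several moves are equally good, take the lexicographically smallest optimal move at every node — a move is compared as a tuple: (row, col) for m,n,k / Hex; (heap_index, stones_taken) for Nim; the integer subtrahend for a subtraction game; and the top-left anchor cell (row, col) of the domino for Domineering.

PV length from [.X./O.X/X.O]: 3 plies

p1 O@[.X./O.X/X.O]: (0,0)[OX./O.X/X.O]-1 (0,2)[.XO/O.X/X.O]-1 (1,1)[.X./OOX/X.O]+1* (2,1)[.X./O.X/XOO]-1
p2 X@[.X./OOX/X.O]: (0,0)[XX./OOX/X.O]-1* (0,2)[.XX/OOX/X.O]-1 (2,1)[.X./OOX/XXO]-1
p3 O@[XX./OOX/X.O]: (0,2)[XXO/OOX/X.O]+1* (2,1)[XX./OOX/XOO]+1
p4 X@[XXO/OOX/X.O] terminal -1; root [.X./O.X/X.O] d8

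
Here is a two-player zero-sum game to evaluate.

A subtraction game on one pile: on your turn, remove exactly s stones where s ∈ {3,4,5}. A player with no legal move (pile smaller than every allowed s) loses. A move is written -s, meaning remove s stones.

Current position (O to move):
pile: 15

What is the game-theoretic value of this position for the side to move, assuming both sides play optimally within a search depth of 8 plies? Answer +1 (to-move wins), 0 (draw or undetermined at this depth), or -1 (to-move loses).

ply 1, O at 15 | -3=-1→12; -4=-1→11; -5=+1→10*
ply 2, X at 10 | -3=-1→7*; -4=-1→6; -5=-1→5
ply 3, O at 7 | -3=-1→4; -4=-1→3; -5=+1→2*
ply 4: 2 is terminal -1 (X); from 15 depth 8

value(15, O) = +1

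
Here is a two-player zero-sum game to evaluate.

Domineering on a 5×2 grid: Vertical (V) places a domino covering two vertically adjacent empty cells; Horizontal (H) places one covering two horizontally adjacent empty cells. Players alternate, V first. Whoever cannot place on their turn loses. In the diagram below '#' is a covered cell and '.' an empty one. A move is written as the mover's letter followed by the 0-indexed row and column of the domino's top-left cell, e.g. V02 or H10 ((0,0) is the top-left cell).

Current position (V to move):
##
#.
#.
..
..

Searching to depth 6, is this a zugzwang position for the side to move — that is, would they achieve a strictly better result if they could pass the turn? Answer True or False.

ply 1, V at ##/#./#./../.. | V11=-1→##/##/##/../..; V21=-1→##/#./##/.#/..; V30=+1→##/#./#./#./#.*; V31=+1→##/#./#./.#/.#
ply 2: ##/#./#./#./#. is terminal -1 (H); from ##/#./#./../.. depth 6
if V skipped the turn, H would face:
~ ply 1, H at ##/#./#./../.. | H30=+1→##/#./#./##/..*; H40=-1→##/#./#./../##
~ ply 2, V at ##/#./#./##/.. | V11=-1→##/##/##/##/..*
~ ply 3, H at ##/##/##/##/.. | H40=+1→##/##/##/##/##*
~ ply 4: ##/##/##/##/## is terminal -1 (V); from ##/#./#./../.. depth 6
compare (V): move=+1 vs pass=-1

zugzwang(##/#./#./../.., V) = False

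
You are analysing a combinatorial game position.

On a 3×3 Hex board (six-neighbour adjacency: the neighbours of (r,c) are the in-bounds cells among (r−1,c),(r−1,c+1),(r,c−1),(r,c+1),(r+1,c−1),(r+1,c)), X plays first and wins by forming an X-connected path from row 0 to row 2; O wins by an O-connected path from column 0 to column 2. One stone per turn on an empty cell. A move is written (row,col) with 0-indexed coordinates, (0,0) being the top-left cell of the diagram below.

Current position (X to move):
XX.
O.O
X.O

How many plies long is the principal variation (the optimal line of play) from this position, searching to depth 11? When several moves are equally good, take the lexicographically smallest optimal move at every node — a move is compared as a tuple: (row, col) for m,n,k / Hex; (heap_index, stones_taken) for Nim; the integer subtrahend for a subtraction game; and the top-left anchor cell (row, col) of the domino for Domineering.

[XX./O.O/X.O] X move#1: (0,2):-1/XXX/O.O/X.O, (1,1):+1/XX./OXO/X.O*, (2,1):-1/XX./O.O/XXO
[XX./OXO/X.O] end (terminal -1, O#2); searched XX./O.O/X.O to 11

PV length from [XX./O.O/X.O]: 1 ply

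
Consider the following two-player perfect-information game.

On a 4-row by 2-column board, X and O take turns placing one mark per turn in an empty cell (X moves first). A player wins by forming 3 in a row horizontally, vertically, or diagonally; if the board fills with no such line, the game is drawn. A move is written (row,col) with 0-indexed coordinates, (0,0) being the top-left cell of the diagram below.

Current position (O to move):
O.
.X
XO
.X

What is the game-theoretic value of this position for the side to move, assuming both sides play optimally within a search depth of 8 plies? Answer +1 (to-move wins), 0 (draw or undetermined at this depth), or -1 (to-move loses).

[O./.X/XO/.X] O move#1: (0,1):+0/OO/.X/XO/.X*, (1,0):+0/O./OX/XO/.X, (3,0):+0/O./.X/XO/OX
[OO/.X/XO/.X] X move#2: (1,0):+0/OO/XX/XO/.X*, (3,0):+0/OO/.X/XO/XX
[OO/XX/XO/.X] O move#3: (3,0):+0/OO/XX/XO/OX*
[OO/XX/XO/OX] end (terminal +0, X#4); searched O./.X/XO/.X to 8

value(O./.X/XO/.X, O) = 0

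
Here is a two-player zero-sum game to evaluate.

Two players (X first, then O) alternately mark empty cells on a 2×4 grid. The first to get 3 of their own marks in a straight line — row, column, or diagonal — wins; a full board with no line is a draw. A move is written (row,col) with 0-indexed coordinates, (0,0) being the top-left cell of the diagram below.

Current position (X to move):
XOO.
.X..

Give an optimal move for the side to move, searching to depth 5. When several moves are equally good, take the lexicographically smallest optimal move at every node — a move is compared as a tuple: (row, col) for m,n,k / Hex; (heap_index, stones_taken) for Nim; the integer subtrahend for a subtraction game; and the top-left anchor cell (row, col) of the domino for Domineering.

ply 1, X at XOO./.X.. | (0,3)=+0→XOOX/.X..*; (1,0)=-1→XOO./XX..; (1,2)=-1→XOO./.XX.; (1,3)=-1→XOO./.X.X
ply 2, O at XOOX/.X.. | (1,0)=+0→XOOX/OX..*; (1,2)=+0→XOOX/.XO.; (1,3)=+0→XOOX/.X.O
ply 3, X at XOOX/OX.. | (1,2)=+0→XOOX/OXX.*; (1,3)=+0→XOOX/OX.X
ply 4, O at XOOX/OXX. | (1,3)=+0→XOOX/OXXO*
ply 5: XOOX/OXXO is terminal +0 (X); from XOO./.X.. depth 5

X's best at [XOO./.X..]: (0,3)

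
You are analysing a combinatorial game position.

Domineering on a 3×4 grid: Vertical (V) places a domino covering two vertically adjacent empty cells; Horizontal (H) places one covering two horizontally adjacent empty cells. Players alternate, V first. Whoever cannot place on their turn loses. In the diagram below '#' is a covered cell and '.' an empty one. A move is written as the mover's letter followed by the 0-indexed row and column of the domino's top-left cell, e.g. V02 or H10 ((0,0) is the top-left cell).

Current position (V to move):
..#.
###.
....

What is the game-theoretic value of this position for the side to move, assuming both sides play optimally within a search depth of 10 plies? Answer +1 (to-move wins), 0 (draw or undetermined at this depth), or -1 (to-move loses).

value(..#./###./...., V) = -1

p1 V@[..#./###./....]: V03[..##/####/....]-1* V13[..#./####/...#]-1
p2 H@[..##/####/....]: H00[####/####/....]+1* H20[..##/####/##..]+1 H21[..##/####/.##.]+1 H22[..##/####/..##]+1
p3 V@[####/####/....] terminal -1; root [..#./###./....] d10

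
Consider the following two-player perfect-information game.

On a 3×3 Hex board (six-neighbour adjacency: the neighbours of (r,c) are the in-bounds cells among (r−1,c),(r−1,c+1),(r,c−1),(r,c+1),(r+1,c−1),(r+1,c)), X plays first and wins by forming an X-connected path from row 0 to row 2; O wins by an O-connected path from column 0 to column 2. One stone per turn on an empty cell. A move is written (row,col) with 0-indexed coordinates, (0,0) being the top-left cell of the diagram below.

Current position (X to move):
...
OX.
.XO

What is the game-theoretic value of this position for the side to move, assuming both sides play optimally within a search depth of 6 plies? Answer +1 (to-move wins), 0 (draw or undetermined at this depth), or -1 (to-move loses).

value(.../OX./.XO, X) = +1

[.../OX./.XO] X move#1: (0,0):+1/X../OX./.XO*, (0,1):+1/.X./OX./.XO, (0,2):+1/..X/OX./.XO, (1,2):+1/.../OXX/.XO, (2,0):+1/.../OX./XXO
[X../OX./.XO] O move#2: (0,1):-1/XO./OX./.XO*, (0,2):-1/X.O/OX./.XO, (1,2):-1/X../OXO/.XO, (2,0):-1/X../OX./OXO
[XO./OX./.XO] X move#3: (0,2):+1/XOX/OX./.XO*, (1,2):-1/XO./OXX/.XO, (2,0):-1/XO./OX./XXO
[XOX/OX./.XO] end (terminal -1, O#4); searched .../OX./.XO to 6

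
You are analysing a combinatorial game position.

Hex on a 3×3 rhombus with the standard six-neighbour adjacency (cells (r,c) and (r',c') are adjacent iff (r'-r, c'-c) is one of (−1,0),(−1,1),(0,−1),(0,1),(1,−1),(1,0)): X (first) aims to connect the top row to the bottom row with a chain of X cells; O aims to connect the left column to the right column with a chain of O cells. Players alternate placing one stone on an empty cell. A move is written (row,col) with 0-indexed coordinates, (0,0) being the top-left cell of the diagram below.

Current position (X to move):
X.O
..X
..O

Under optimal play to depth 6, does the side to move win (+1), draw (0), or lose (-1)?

value(X.O/..X/..O, X) = +1

[X.O/..X/..O] X move#1: (0,1):-1/XXO/..X/..O, (1,0):-1/X.O/X.X/..O, (1,1):+1/X.O/.XX/..O*, (2,0):-1/X.O/..X/X.O, (2,1):-1/X.O/..X/.XO
[X.O/.XX/..O] O move#2: (0,1):-1/XOO/.XX/..O*, (1,0):-1/X.O/OXX/..O, (2,0):-1/X.O/.XX/O.O, (2,1):-1/X.O/.XX/.OO
[XOO/.XX/..O] X move#3: (1,0):+1/XOO/XXX/..O*, (2,0):-1/XOO/.XX/X.O, (2,1):-1/XOO/.XX/.XO
[XOO/XXX/..O] O move#4: (2,0):-1/XOO/XXX/O.O*, (2,1):-1/XOO/XXX/.OO
[XOO/XXX/O.O] X move#5: (2,1):+1/XOO/XXX/OXO*
[XOO/XXX/OXO] end (terminal -1, O#6); searched X.O/..X/..O to 6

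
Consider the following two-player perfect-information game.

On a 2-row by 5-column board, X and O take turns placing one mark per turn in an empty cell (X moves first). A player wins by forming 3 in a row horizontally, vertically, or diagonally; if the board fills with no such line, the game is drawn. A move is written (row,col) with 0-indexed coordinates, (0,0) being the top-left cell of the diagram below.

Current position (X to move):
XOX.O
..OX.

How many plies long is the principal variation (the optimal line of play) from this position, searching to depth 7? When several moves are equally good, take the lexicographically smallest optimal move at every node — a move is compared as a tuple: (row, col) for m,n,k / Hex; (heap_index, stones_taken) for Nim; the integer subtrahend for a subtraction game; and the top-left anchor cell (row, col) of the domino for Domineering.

PV length from [XOX.O/..OX.]: 4 plies

ply 1, X at XOX.O/..OX. | (0,3)=+0→XOXXO/..OX.*; (1,0)=+0→XOX.O/X.OX.; (1,1)=+0→XOX.O/.XOX.; (1,4)=+0→XOX.O/..OXX
ply 2, O at XOXXO/..OX. | (1,0)=+0→XOXXO/O.OX.*; (1,1)=+0→XOXXO/.OOX.; (1,4)=+0→XOXXO/..OXO
ply 3, X at XOXXO/O.OX. | (1,1)=+0→XOXXO/OXOX.*; (1,4)=-1→XOXXO/O.OXX
ply 4, O at XOXXO/OXOX. | (1,4)=+0→XOXXO/OXOXO*
ply 5: XOXXO/OXOXO is terminal +0 (X); from XOX.O/..OX. depth 7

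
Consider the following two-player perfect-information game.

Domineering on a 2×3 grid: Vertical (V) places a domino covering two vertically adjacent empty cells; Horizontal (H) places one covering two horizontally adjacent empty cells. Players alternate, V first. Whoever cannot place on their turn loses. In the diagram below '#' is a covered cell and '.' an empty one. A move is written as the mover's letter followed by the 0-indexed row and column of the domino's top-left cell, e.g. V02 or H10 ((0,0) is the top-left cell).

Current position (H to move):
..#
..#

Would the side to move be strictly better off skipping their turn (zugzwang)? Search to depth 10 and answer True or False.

zugzwang(..#/..#, H) = False

p1 H@[..#/..#]: H00[###/..#]+1* H10[..#/###]+1
p2 V@[###/..#] terminal -1; root [..#/..#] d10
pass branch (V moves first from the same position):
  | p1 V@[..#/..#]: V00[#.#/#.#]+1* V01[.##/.##]+1
  | p2 H@[#.#/#.#] terminal -1; root [..#/..#] d10
H moving scores +1; H passing scores -1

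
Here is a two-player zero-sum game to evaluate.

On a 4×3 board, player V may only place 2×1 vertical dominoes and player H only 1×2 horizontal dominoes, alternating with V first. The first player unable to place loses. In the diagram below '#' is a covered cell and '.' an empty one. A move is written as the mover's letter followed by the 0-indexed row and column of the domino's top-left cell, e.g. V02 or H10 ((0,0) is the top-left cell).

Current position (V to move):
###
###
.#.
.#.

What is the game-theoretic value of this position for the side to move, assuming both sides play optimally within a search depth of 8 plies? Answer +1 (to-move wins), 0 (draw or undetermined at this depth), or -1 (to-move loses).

[###/###/.#./.#.] V move#1: V20:+1/###/###/##./##.*, V22:+1/###/###/.##/.##
[###/###/##./##.] end (terminal -1, H#2); searched ###/###/.#./.#. to 8

value(###/###/.#./.#., V) = +1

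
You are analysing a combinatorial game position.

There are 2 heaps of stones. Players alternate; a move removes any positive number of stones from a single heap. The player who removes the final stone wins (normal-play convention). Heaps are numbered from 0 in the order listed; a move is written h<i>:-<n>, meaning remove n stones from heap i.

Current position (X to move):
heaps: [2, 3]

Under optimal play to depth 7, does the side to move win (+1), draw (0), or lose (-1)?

value((2,3), X) = +1

ply 1, X at (2,3) | h0:-1=-1→(1,3); h0:-2=-1→(0,3); h1:-1=+1→(2,2)*; h1:-2=-1→(2,1); h1:-3=-1→(2,0)
ply 2, O at (2,2) | h0:-1=-1→(1,2)*; h0:-2=-1→(0,2); h1:-1=-1→(2,1); h1:-2=-1→(2,0)
ply 3, X at (1,2) | h0:-1=-1→(0,2); h1:-1=+1→(1,1)*; h1:-2=-1→(1,0)
ply 4, O at (1,1) | h0:-1=-1→(0,1)*; h1:-1=-1→(1,0)
ply 5, X at (0,1) | h1:-1=+1→(0,0)*
ply 6: (0,0) is terminal -1 (O); from (2,3) depth 7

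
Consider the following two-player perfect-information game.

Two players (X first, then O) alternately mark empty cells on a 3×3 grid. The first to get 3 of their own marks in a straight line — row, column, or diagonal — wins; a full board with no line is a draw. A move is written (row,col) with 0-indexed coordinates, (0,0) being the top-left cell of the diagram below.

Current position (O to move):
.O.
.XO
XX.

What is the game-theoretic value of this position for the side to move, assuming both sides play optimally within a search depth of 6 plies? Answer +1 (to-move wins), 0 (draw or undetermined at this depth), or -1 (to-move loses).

value(.O./.XO/XX., O) = -1

[.O./.XO/XX.] O move#1: (0,0):-1/OO./.XO/XX.*, (0,2):-1/.OO/.XO/XX., (1,0):-1/.O./OXO/XX., (2,2):-1/.O./.XO/XXO
[OO./.XO/XX.] X move#2: (0,2):+1/OOX/.XO/XX.*, (1,0):-1/OO./XXO/XX., (2,2):+1/OO./.XO/XXX
[OOX/.XO/XX.] end (terminal -1, O#3); searched .O./.XO/XX. to 6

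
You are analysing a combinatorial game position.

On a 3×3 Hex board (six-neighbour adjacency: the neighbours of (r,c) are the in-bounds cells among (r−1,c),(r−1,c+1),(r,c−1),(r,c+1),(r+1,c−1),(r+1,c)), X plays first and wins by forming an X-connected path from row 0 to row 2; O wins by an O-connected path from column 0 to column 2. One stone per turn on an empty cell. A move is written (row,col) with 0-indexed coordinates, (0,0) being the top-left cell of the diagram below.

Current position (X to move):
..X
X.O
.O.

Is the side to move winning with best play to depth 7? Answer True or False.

p1 X@[..X/X.O/.O.]: (0,0)[X.X/X.O/.O.]-1 (0,1)[.XX/X.O/.O.]-1 (1,1)[..X/XXO/.O.]-1 (2,0)[..X/X.O/XO.]+1* (2,2)[..X/X.O/.OX]-1
p2 O@[..X/X.O/XO.]: (0,0)[O.X/X.O/XO.]-1* (0,1)[.OX/X.O/XO.]-1 (1,1)[..X/XOO/XO.]-1 (2,2)[..X/X.O/XOO]-1
p3 X@[O.X/X.O/XO.]: (0,1)[OXX/X.O/XO.]+1* (1,1)[O.X/XXO/XO.]+1 (2,2)[O.X/X.O/XOX]+1
p4 O@[OXX/X.O/XO.] terminal -1; root [..X/X.O/.O.] d7

X winning at [..X/X.O/.O.]: True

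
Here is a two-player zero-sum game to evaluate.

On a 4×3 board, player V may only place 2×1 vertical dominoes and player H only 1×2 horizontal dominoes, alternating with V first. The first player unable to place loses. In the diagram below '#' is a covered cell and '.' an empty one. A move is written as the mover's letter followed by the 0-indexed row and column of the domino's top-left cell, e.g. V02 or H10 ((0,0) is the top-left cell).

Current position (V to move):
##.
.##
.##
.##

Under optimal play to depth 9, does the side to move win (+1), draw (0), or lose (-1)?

ply 1, V at ##./.##/.##/.## | V10=+1→##./###/###/.##*; V20=+1→##./.##/###/###
ply 2: ##./###/###/.## is terminal -1 (H); from ##./.##/.##/.## depth 9

value(##./.##/.##/.##, V) = +1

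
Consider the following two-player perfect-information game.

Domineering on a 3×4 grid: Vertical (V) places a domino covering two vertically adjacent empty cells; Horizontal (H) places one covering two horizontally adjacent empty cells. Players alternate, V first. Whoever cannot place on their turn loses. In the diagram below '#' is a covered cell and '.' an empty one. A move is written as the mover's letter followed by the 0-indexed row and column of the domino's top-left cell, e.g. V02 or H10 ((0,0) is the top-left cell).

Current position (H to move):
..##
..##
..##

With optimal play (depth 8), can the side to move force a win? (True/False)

H winning at [..##/..##/..##]: True

ply 1, H at ..##/..##/..## | H00=-1→####/..##/..##; H10=+1→..##/####/..##*; H20=-1→..##/..##/####
ply 2: ..##/####/..## is terminal -1 (V); from ..##/..##/..## depth 8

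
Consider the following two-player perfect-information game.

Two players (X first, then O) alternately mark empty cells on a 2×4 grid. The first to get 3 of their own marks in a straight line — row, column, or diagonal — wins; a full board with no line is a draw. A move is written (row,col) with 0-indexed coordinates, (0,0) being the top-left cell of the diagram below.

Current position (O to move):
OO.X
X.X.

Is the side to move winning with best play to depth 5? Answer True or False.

[OO.X/X.X.] O move#1: (0,2):+1/OOOX/X.X.*, (1,1):+0/OO.X/XOX., (1,3):-1/OO.X/X.XO
[OOOX/X.X.] end (terminal -1, X#2); searched OO.X/X.X. to 5

O winning at [OO.X/X.X.]: True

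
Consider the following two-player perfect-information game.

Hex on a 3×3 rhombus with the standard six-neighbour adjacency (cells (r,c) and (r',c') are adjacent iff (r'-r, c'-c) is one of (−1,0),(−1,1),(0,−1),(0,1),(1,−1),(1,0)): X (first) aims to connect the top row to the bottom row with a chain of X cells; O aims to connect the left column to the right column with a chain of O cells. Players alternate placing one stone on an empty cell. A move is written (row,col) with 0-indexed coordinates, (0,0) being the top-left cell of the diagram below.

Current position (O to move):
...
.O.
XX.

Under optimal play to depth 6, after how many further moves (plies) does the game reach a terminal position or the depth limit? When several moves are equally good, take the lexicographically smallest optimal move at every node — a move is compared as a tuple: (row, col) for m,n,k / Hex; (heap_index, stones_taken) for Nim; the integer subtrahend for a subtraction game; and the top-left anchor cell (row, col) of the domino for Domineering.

ply 1, O at .../.O./XX. | (0,0)=+1→O../.O./XX.*; (0,1)=+1→.O./.O./XX.; (0,2)=-1→..O/.O./XX.; (1,0)=+1→.../OO./XX.; (1,2)=-1→.../.OO/XX.; (2,2)=-1→.../.O./XXO
ply 2, X at O../.O./XX. | (0,1)=-1→OX./.O./XX.*; (0,2)=-1→O.X/.O./XX.; (1,0)=-1→O../XO./XX.; (1,2)=-1→O../.OX/XX.; (2,2)=-1→O../.O./XXX
ply 3, O at OX./.O./XX. | (0,2)=-1→OXO/.O./XX.; (1,0)=+1→OX./OO./XX.*; (1,2)=-1→OX./.OO/XX.; (2,2)=-1→OX./.O./XXO
ply 4, X at OX./OO./XX. | (0,2)=-1→OXX/OO./XX.*; (1,2)=-1→OX./OOX/XX.; (2,2)=-1→OX./OO./XXX
ply 5, O at OXX/OO./XX. | (1,2)=+1→OXX/OOO/XX.*; (2,2)=-1→OXX/OO./XXO
ply 6: OXX/OOO/XX. is terminal -1 (X); from .../.O./XX. depth 6

PV length from [.../.O./XX.]: 5 plies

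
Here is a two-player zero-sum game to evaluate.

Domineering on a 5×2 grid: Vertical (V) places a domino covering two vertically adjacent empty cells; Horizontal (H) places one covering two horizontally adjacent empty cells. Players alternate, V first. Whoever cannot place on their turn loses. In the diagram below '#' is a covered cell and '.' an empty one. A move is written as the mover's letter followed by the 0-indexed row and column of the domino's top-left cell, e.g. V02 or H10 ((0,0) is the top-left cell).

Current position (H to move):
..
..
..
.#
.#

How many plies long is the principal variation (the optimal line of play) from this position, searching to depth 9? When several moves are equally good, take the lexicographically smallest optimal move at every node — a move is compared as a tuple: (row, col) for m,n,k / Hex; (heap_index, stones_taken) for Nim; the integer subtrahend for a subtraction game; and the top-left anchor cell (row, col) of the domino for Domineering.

PV length from [../../../.#/.#]: 3 plies

[../../../.#/.#] H move#1: H00:-1/##/../../.#/.#, H10:+1/../##/../.#/.#*, H20:-1/../../##/.#/.#
[../##/../.#/.#] V move#2: V20:-1/../##/#./##/.#*, V30:-1/../##/../##/##
[../##/#./##/.#] H move#3: H00:+1/##/##/#./##/.#*
[##/##/#./##/.#] end (terminal -1, V#4); searched ../../../.#/.# to 9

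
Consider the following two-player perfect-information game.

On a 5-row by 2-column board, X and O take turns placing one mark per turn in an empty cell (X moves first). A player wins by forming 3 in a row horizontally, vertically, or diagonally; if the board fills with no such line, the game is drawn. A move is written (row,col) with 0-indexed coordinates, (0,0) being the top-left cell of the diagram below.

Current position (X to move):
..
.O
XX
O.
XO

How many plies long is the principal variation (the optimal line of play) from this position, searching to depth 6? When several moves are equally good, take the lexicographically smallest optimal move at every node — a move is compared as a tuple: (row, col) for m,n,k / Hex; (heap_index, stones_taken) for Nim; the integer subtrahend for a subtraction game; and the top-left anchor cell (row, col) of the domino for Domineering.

p1 X@[../.O/XX/O./XO]: (0,0)[X./.O/XX/O./XO]+0* (0,1)[.X/.O/XX/O./XO]+0 (1,0)[../XO/XX/O./XO]+0 (3,1)[../.O/XX/OX/XO]+0
p2 O@[X./.O/XX/O./XO]: (0,1)[XO/.O/XX/O./XO]-1 (1,0)[X./OO/XX/O./XO]+0* (3,1)[X./.O/XX/OO/XO]-1
p3 X@[X./OO/XX/O./XO]: (0,1)[XX/OO/XX/O./XO]+0* (3,1)[X./OO/XX/OX/XO]+0
p4 O@[XX/OO/XX/O./XO]: (3,1)[XX/OO/XX/OO/XO]+0*
p5 X@[XX/OO/XX/OO/XO] terminal +0; root [../.O/XX/O./XO] d6

PV length from [../.O/XX/O./XO]: 4 plies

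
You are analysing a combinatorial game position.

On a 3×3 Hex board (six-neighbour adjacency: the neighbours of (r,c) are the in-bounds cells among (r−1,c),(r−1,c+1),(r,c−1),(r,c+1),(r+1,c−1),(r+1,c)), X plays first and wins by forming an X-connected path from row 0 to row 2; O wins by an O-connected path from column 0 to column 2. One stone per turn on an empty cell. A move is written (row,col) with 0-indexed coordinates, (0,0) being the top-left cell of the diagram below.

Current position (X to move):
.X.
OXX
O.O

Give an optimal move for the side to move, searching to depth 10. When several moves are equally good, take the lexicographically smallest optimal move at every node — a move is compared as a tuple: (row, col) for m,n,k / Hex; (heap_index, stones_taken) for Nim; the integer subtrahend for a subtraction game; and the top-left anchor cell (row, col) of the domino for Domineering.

p1 X@[.X./OXX/O.O]: (0,0)[XX./OXX/O.O]-1 (0,2)[.XX/OXX/O.O]-1 (2,1)[.X./OXX/OXO]+1*
p2 O@[.X./OXX/OXO] terminal -1; root [.X./OXX/O.O] d10

X's best at [.X./OXX/O.O]: (2,1)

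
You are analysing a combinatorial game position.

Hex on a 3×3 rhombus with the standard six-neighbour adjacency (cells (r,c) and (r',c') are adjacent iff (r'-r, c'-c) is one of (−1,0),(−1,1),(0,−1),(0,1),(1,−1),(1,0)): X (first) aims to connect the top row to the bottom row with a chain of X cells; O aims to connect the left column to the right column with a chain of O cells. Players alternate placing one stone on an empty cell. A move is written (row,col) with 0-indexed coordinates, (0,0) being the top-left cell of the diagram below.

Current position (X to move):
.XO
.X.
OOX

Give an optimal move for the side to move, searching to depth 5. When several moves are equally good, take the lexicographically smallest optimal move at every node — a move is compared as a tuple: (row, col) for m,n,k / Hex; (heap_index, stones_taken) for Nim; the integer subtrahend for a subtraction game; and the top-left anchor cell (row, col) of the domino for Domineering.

p1 X@[.XO/.X./OOX]: (0,0)[XXO/.X./OOX]-1 (1,0)[.XO/XX./OOX]-1 (1,2)[.XO/.XX/OOX]+1*
p2 O@[.XO/.XX/OOX] terminal -1; root [.XO/.X./OOX] d5

X's best at [.XO/.X./OOX]: (1,2)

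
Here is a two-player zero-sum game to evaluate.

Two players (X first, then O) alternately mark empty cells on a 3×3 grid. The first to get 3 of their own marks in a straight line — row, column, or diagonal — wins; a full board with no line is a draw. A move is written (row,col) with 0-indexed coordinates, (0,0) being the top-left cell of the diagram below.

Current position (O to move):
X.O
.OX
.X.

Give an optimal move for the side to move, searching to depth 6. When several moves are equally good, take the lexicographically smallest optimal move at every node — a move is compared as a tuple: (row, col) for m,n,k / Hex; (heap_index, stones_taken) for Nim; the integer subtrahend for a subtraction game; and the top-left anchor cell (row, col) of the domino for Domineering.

[X.O/.OX/.X.] O move#1: (0,1):-1/XOO/.OX/.X., (1,0):+0/X.O/OOX/.X., (2,0):+1/X.O/.OX/OX.*, (2,2):+0/X.O/.OX/.XO
[X.O/.OX/OX.] end (terminal -1, X#2); searched X.O/.OX/.X. to 6

O's best at [X.O/.OX/.X.]: (2,0)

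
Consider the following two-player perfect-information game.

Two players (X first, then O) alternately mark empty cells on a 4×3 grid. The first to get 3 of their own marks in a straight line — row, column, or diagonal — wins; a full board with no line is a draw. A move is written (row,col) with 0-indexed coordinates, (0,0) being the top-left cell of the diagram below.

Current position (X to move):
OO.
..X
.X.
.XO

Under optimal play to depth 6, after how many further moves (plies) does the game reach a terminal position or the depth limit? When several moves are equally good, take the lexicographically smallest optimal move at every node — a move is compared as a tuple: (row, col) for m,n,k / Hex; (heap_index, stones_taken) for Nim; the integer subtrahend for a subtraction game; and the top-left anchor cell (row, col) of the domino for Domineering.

ply 1, X at OO./..X/.X./.XO | (0,2)=+1→OOX/..X/.X./.XO*; (1,0)=-1→OO./X.X/.X./.XO; (1,1)=+1→OO./.XX/.X./.XO; (2,0)=-1→OO./..X/XX./.XO; (2,2)=-1→OO./..X/.XX/.XO; (3,0)=+1→OO./..X/.X./XXO
ply 2, O at OOX/..X/.X./.XO | (1,0)=-1→OOX/O.X/.X./.XO*; (1,1)=-1→OOX/.OX/.X./.XO; (2,0)=-1→OOX/..X/OX./.XO; (2,2)=-1→OOX/..X/.XO/.XO; (3,0)=-1→OOX/..X/.X./OXO
ply 3, X at OOX/O.X/.X./.XO | (1,1)=+1→OOX/OXX/.X./.XO*; (2,0)=+1→OOX/O.X/XX./.XO; (2,2)=+1→OOX/O.X/.XX/.XO; (3,0)=+1→OOX/O.X/.X./XXO
ply 4: OOX/OXX/.X./.XO is terminal -1 (O); from OO./..X/.X./.XO depth 6

PV length from [OO./..X/.X./.XO]: 3 plies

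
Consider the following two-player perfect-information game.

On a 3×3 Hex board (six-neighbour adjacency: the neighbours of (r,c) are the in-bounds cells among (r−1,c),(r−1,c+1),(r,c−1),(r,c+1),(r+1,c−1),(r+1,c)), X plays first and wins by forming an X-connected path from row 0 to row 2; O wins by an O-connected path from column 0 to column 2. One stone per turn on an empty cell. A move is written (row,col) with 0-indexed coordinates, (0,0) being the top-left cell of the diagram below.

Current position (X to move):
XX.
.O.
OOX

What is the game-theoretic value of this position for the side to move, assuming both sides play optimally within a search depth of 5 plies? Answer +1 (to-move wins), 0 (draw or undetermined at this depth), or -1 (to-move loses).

value(XX./.O./OOX, X) = -1

p1 X@[XX./.O./OOX]: (0,2)[XXX/.O./OOX]-1* (1,0)[XX./XO./OOX]-1 (1,2)[XX./.OX/OOX]-1
p2 O@[XXX/.O./OOX]: (1,0)[XXX/OO./OOX]-1 (1,2)[XXX/.OO/OOX]+1*
p3 X@[XXX/.OO/OOX] terminal -1; root [XX./.O./OOX] d5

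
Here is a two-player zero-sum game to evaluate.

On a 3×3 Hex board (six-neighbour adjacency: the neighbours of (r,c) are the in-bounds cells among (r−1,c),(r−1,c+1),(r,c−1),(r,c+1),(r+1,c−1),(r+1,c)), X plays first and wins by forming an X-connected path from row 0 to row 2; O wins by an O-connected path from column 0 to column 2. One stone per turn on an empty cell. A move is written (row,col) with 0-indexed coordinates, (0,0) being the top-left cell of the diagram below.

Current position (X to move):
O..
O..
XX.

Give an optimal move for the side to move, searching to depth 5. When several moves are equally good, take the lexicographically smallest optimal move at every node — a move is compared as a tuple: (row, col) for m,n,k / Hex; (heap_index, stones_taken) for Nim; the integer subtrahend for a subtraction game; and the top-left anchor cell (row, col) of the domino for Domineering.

X's best at [O../O../XX.]: (0,2)

[O../O../XX.] X move#1: (0,1):-1/OX./O../XX., (0,2):+1/O.X/O../XX.*, (1,1):+1/O../OX./XX., (1,2):-1/O../O.X/XX., (2,2):-1/O../O../XXX
[O.X/O../XX.] O move#2: (0,1):-1/OOX/O../XX.*, (1,1):-1/O.X/OO./XX., (1,2):-1/O.X/O.O/XX., (2,2):-1/O.X/O../XXO
[OOX/O../XX.] X move#3: (1,1):+1/OOX/OX./XX.*, (1,2):+1/OOX/O.X/XX., (2,2):+1/OOX/O../XXX
[OOX/OX./XX.] end (terminal -1, O#4); searched O../O../XX. to 5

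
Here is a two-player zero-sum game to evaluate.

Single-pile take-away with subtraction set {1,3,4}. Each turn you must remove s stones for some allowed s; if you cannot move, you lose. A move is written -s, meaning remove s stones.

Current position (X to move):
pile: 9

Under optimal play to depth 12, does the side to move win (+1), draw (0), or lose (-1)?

value(9, X) = -1

ply 1, X at 9 | -1=-1→8*; -3=-1→6; -4=-1→5
ply 2, O at 8 | -1=+1→7*; -3=-1→5; -4=-1→4
ply 3, X at 7 | -1=-1→6*; -3=-1→4; -4=-1→3
ply 4, O at 6 | -1=-1→5; -3=-1→3; -4=+1→2*
ply 5, X at 2 | -1=-1→1*
ply 6, O at 1 | -1=+1→0*
ply 7: 0 is terminal -1 (X); from 9 depth 12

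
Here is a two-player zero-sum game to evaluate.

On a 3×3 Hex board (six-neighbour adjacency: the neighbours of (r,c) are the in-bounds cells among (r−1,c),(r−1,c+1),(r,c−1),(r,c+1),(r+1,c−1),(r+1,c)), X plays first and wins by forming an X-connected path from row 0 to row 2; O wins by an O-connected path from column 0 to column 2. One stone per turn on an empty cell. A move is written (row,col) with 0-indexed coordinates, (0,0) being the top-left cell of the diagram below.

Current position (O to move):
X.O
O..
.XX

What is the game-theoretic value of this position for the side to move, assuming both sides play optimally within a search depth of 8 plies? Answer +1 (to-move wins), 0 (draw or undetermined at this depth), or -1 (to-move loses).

ply 1, O at X.O/O../.XX | (0,1)=+1→XOO/O../.XX*; (1,1)=+1→X.O/OO./.XX; (1,2)=+1→X.O/O.O/.XX; (2,0)=+1→X.O/O../OXX
ply 2: XOO/O../.XX is terminal -1 (X); from X.O/O../.XX depth 8

value(X.O/O../.XX, O) = +1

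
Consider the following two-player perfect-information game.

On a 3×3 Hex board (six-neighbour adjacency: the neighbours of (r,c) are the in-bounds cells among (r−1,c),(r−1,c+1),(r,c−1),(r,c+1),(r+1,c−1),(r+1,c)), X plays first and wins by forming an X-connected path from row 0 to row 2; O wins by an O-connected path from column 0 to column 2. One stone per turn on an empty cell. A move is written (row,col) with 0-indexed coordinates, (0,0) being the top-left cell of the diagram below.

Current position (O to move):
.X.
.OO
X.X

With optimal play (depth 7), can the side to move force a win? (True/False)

O winning at [.X./.OO/X.X]: True

[.X./.OO/X.X] O move#1: (0,0):-1/OX./.OO/X.X, (0,2):-1/.XO/.OO/X.X, (1,0):+1/.X./OOO/X.X*, (2,1):-1/.X./.OO/XOX
[.X./OOO/X.X] end (terminal -1, X#2); searched .X./.OO/X.X to 7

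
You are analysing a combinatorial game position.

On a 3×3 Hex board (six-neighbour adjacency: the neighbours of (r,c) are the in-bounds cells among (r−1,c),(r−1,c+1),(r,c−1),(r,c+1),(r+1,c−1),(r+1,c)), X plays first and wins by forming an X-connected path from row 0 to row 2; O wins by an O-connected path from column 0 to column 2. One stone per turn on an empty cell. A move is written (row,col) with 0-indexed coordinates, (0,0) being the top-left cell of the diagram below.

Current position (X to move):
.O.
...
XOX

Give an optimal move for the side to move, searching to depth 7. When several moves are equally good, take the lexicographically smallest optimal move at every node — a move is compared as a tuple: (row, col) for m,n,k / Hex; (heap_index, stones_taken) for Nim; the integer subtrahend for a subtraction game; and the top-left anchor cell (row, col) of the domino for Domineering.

ply 1, X at .O./.../XOX | (0,0)=+1→XO./.../XOX*; (0,2)=+1→.OX/.../XOX; (1,0)=+1→.O./X../XOX; (1,1)=-1→.O./.X./XOX; (1,2)=-1→.O./..X/XOX
ply 2, O at XO./.../XOX | (0,2)=-1→XOO/.../XOX*; (1,0)=-1→XO./O../XOX; (1,1)=-1→XO./.O./XOX; (1,2)=-1→XO./..O/XOX
ply 3, X at XOO/.../XOX | (1,0)=+1→XOO/X../XOX*; (1,1)=-1→XOO/.X./XOX; (1,2)=-1→XOO/..X/XOX
ply 4: XOO/X../XOX is terminal -1 (O); from .O./.../XOX depth 7

X's best at [.O./.../XOX]: (0,0)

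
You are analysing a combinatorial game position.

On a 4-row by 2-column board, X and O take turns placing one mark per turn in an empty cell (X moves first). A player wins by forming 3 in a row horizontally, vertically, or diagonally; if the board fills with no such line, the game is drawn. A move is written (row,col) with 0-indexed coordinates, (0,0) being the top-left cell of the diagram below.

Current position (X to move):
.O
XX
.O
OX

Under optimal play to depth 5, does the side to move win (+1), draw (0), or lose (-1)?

value(.O/XX/.O/OX, X) = 0

ply 1, X at .O/XX/.O/OX | (0,0)=+0→XO/XX/.O/OX*; (2,0)=+0→.O/XX/XO/OX
ply 2, O at XO/XX/.O/OX | (2,0)=+0→XO/XX/OO/OX*
ply 3: XO/XX/OO/OX is terminal +0 (X); from .O/XX/.O/OX depth 5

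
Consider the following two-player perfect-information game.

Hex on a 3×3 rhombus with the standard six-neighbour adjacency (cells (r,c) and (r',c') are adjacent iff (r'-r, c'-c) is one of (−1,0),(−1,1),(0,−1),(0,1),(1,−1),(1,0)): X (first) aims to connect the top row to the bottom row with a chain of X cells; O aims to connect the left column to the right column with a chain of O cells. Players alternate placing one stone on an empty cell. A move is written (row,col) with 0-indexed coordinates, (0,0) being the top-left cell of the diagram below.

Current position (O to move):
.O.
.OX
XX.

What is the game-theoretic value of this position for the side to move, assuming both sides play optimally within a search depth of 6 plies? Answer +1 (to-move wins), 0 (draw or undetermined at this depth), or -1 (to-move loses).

value(.O./.OX/XX., O) = +1

p1 O@[.O./.OX/XX.]: (0,0)[OO./.OX/XX.]-1 (0,2)[.OO/.OX/XX.]+1* (1,0)[.O./OOX/XX.]-1 (2,2)[.O./.OX/XXO]-1
p2 X@[.OO/.OX/XX.]: (0,0)[XOO/.OX/XX.]-1* (1,0)[.OO/XOX/XX.]-1 (2,2)[.OO/.OX/XXX]-1
p3 O@[XOO/.OX/XX.]: (1,0)[XOO/OOX/XX.]+1* (2,2)[XOO/.OX/XXO]-1
p4 X@[XOO/OOX/XX.] terminal -1; root [.O./.OX/XX.] d6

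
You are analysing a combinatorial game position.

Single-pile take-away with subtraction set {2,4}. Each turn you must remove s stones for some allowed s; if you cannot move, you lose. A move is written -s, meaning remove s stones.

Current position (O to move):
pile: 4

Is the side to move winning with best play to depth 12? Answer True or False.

p1 O@[4]: -2[2]-1 -4[0]+1*
p2 X@[0] terminal -1; root [4] d12

O winning at [4]: True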